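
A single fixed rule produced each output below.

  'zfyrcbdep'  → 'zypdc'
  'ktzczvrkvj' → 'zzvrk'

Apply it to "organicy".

Looking at the pairs, the operation is to keep every other character starting from the first (positions 1st, 3rd, 5th, ...), then sort the characters into reverse alphabetical order.
"organicy" → "ognc" → "ongc".
(Check on "ktzczvrkvj": → "kzzrv" → "zzvrk" ✓)

ongc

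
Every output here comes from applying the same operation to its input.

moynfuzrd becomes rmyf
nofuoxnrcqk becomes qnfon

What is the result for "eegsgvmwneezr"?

zeggmn

In each case the input is transformed by: move the last 3 characters to the front (rotate right by 3), then keep every other character starting from the second (positions 2nd, 4th, 6th, ...).
Starting from "eegsgvmwneezr": after the first operation, "ezreegsgvmwne"; after the second, "zeggmn".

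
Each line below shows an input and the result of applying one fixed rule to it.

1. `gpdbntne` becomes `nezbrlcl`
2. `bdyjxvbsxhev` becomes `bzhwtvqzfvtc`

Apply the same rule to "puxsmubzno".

snqvskxzml

The pattern: shift every letter 2 places backward in the alphabet (wrapping around), then swap each adjacent pair of characters (1↔2, 3↔4, ...).
Starting from "puxsmubzno": after the first operation, "nsvqkszxlm"; after the second, "snqvskxzml".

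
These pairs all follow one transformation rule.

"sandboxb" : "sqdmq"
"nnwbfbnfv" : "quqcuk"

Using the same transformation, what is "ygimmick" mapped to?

Each output is the input with this applied: shift every letter 11 places backward in the alphabet (wrapping around), then delete the first 3 characters.
"ygimmick" → "nvxbbxrz" → "bbxrz".

bbxrz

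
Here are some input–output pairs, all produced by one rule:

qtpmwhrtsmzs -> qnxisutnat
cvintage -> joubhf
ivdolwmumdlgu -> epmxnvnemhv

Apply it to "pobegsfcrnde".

cfhtgdsoef

Each output is the input with this applied: delete the first 2 characters, then shift every letter 1 place forward in the alphabet (wrapping around).
On "pobegsfcrnde": the first step gives "begsfcrnde", and the second then gives "cfhtgdsoef".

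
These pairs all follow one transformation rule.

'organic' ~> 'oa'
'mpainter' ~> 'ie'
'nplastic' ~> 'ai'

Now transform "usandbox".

uo

The transformation: keep one character in every 3, starting at position 1 (positions 1st, 4th, 7th, ...), then keep only the vowels.
For "usandbox", step one produces "uno"; step two turns that into "uo".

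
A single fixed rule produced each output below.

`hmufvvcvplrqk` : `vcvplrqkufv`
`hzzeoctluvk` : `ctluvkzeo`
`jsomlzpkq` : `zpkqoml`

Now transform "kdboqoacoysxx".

oacoysxxboq

The pattern: delete the first 2 characters, then move the first 3 characters to the end (rotate left by 3).
So "kdboqoacoysxx" becomes "oacoysxxboq".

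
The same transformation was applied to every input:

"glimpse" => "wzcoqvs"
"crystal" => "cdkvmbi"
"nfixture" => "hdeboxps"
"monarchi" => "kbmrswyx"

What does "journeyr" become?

bxoibtye

In each case the input is transformed by: shift every letter 10 places forward in the alphabet (wrapping around), then move the first 3 characters to the end (rotate left by 3).
Working it through for "journeyr": intermediate "tyebxoib", final "bxoibtye".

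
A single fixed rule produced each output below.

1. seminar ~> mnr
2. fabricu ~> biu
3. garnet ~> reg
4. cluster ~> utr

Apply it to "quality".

aiy

Looking at the pairs, the operation is to move the first character to the end, then keep every other character starting from the second (positions 2nd, 4th, 6th, ...).
Applying both steps to "quality": "ualityq", then "aiy".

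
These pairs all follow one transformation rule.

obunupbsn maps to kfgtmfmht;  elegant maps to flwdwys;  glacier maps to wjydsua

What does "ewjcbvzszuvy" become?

The pattern: move the last 2 characters to the front (rotate right by 2), then shift every letter 8 places backward in the alphabet (wrapping around).
On "ewjcbvzszuvy" that produces "nqwobutnrkrm".

nqwobutnrkrm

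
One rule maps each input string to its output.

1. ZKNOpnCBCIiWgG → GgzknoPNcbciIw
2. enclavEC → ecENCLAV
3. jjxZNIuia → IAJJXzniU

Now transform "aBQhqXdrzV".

The rule is to move the last 2 characters to the front (rotate right by 2), then flip the case of every letter.
On "aBQhqXdrzV": the first step gives "zVaBQhqXdr", and the second then gives "ZvAbqHQxDR".

ZvAbqHQxDR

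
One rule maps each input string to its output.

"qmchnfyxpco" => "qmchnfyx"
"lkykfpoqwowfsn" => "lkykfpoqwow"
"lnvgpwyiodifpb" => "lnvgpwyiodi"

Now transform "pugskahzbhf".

The rule is to delete the last 3 characters.
Applying that to "pugskahzbhf" gives "pugskahz".

pugskahz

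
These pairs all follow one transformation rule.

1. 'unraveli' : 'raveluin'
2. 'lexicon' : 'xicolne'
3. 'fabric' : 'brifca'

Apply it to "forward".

The transformation: swap the first and last characters, then move the first 2 characters to the end (rotate left by 2).
Working it through for "forward": intermediate "dorwarf", final "rwarfdo".

rwarfdo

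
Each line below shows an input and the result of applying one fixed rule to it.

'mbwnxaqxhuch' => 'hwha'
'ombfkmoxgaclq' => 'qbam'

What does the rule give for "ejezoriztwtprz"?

The rule is to take characters alternately from the front and the back (1st, last, 2nd, 2nd-last, ...), then keep one character in every 3, starting at position 2 (positions 2nd, 5th, 8th, ...).
On "ejezoriztwtprz": the first step gives "ezjrepztowrtiz", and the second then gives "zetrz".

zetrz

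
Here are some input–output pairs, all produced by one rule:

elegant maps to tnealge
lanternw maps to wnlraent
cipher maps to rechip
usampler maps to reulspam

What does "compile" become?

elciopm

The pattern: move the last character to the front, then take characters alternately from the front and the back (1st, last, 2nd, 2nd-last, ...).
Starting from "compile": after the first operation, "ecompil"; after the second, "elciopm".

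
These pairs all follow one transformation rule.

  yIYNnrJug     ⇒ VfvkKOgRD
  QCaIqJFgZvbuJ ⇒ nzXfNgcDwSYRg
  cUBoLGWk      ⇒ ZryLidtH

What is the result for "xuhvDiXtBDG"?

Each output is the input with this applied: flip the case of every letter, then shift every letter 3 places backward in the alphabet (wrapping around).
Applying that to "xuhvDiXtBDG" gives "URESaFuQyad".

URESaFuQyad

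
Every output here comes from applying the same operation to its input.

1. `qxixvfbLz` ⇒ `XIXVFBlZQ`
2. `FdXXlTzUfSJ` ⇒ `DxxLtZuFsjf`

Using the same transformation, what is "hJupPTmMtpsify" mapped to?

jUPptMmTPSIFYH

The transformation: flip the case of every letter, then move the first character to the end.
Applying both steps to "hJupPTmMtpsify": "HjUPptMmTPSIFY", then "jUPptMmTPSIFYH".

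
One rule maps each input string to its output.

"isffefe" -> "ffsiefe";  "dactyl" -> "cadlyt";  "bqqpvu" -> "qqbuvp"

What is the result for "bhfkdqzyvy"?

Looking at the pairs, the operation is to move the last 3 characters to the front (rotate right by 3), then reverse the string.
Starting from "bhfkdqzyvy": after the first operation, "yvybhfkdqz"; after the second, "zqdkfhbyvy".

zqdkfhbyvy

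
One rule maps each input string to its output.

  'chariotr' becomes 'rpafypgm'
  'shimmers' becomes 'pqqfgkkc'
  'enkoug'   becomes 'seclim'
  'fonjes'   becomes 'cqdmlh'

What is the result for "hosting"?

The transformation: move the last 2 characters to the front (rotate right by 2), then shift every letter 2 places backward in the alphabet (wrapping around).
Applying that to "hosting" gives "lefmqrg".

lefmqrg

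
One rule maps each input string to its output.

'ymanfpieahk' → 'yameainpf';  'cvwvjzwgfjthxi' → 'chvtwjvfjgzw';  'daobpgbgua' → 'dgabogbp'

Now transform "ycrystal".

Each output is the input with this applied: delete the last 2 characters, then take characters alternately from the front and the back (1st, last, 2nd, 2nd-last, ...).
For "ycrystal", step one produces "ycryst"; step two turns that into "ytcsry".

ytcsry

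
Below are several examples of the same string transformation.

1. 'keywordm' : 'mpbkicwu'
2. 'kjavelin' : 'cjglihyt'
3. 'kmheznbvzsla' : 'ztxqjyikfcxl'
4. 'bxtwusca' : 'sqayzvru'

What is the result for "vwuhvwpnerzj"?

The rule is to swap the front and back halves of the string, then shift every letter 2 places backward in the alphabet (wrapping around).
Doing the same to "vwuhvwpnerzj": "nlcpxhtusftu".

nlcpxhtusftu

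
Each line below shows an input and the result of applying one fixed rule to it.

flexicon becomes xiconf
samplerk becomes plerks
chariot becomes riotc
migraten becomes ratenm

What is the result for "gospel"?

What's happening: move the first 3 characters to the end (rotate left by 3), then delete the last 2 characters.
For "gospel", step one produces "pelgos"; step two turns that into "pelg".

pelg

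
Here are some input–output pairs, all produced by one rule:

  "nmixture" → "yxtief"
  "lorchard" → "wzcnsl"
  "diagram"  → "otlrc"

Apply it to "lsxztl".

Looking at the pairs, the operation is to shift every letter 11 places forward in the alphabet (wrapping around), then delete the last 2 characters.
Applying both steps to "lsxztl": "wdikew", then "wdik".

wdik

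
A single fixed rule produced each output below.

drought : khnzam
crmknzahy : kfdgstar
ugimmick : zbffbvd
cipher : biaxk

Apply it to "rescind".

The rule is to delete the first character, then shift every letter 7 places backward in the alphabet (wrapping around).
Working it through for "rescind": intermediate "escind", final "xlvbgw".

xlvbgw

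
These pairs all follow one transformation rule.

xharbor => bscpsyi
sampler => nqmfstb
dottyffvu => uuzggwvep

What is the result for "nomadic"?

nbejdop

Each output is the input with this applied: shift every letter 1 place forward in the alphabet (wrapping around), then move the first 2 characters to the end (rotate left by 2).
So "nomadic" becomes "nbejdop".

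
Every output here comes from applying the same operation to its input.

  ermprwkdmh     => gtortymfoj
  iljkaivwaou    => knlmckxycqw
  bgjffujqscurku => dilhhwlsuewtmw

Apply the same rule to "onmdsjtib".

qpofulvkd

Looking at the pairs, the operation is to shift every letter 2 places forward in the alphabet (wrapping around).
"onmdsjtib" → "qpofulvkd".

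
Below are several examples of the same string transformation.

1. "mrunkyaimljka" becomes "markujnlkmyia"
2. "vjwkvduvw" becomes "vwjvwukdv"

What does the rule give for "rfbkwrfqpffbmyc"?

Rule — take characters alternately from the front and the back (1st, last, 2nd, 2nd-last, ...).
For "rfbkwrfqpffbmyc" the result is "rcfybmkbwfrffpq".

rcfybmkbwfrffpq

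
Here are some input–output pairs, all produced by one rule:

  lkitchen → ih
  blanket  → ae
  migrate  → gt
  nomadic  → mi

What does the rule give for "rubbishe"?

bs

Looking at the pairs, the operation is to keep one character in every 3, starting at position 3 (positions 3rd, 6th, 9th, ...).
Doing the same to "rubbishe": "bs".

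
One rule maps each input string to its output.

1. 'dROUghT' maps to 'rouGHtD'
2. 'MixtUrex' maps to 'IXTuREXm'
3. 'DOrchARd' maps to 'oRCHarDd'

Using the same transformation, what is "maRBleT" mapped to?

ArbLEtM

Looking at the pairs, the operation is to move the first character to the end, then flip the case of every letter.
Starting from "maRBleT": after the first operation, "aRBleTm"; after the second, "ArbLEtM".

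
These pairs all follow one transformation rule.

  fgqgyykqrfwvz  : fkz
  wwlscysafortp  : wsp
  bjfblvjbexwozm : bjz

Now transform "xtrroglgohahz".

What's happening: keep one character in every 3, starting at position 1 (positions 1st, 4th, 7th, ...), then keep every other character starting from the first (positions 1st, 3rd, 5th, ...).
For "xtrroglgohahz", step one produces "xrlhz"; step two turns that into "xlz".

xlz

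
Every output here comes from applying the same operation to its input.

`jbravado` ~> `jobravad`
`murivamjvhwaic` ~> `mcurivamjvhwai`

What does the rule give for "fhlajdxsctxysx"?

fxhlajdxsctxys

Looking at the pairs, the operation is to swap the first and last characters, then move the last character to the front.
Working it through for "fhlajdxsctxysx": intermediate "xhlajdxsctxysf", final "fxhlajdxsctxys".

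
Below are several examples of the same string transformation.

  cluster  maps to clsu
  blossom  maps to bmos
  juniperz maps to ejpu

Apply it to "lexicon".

cinx

The pattern: sort the characters into alphabetical order, then keep every other character starting from the first (positions 1st, 3rd, 5th, ...).
Applying both steps to "lexicon": "ceilnox", then "cinx".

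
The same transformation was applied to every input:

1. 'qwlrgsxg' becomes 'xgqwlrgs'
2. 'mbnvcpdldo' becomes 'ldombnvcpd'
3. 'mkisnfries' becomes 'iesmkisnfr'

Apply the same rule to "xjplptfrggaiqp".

Rule — move the first 2 characters to the end (rotate left by 2), then swap the front and back halves of the string.
For "xjplptfrggaiqp" the result is "gaiqpxjplptfrg".

gaiqpxjplptfrg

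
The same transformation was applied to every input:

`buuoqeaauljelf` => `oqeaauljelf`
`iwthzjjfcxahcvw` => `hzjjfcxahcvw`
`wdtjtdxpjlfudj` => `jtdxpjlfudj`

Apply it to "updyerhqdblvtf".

yerhqdblvtf

The rule is to delete the first 3 characters.
Doing the same to "updyerhqdblvtf": "yerhqdblvtf".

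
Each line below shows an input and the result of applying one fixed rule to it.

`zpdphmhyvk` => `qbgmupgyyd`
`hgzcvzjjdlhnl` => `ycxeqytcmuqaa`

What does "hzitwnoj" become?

The transformation: shift every letter 9 places backward in the alphabet (wrapping around), then take characters alternately from the front and the back (1st, last, 2nd, 2nd-last, ...).
On "hzitwnoj": the first step gives "yqzknefa", and the second then gives "yaqfzekn".

yaqfzekn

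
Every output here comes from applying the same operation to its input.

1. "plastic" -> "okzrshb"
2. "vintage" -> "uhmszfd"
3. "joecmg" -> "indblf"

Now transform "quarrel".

The rule is to shift every letter 1 place backward in the alphabet (wrapping around).
Doing the same to "quarrel": "ptzqqdk".

ptzqqdk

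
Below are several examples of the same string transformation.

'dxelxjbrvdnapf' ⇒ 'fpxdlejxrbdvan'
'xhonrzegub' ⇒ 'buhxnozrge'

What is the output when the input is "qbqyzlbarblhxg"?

gxbqyqlzabbrhl

Rule — swap each adjacent pair of characters (1↔2, 3↔4, ...), then move the last 2 characters to the front (rotate right by 2).
For "qbqyzlbarblhxg", step one produces "bqyqlzabbrhlgx"; step two turns that into "gxbqyqlzabbrhl".
(Check on "dxelxjbrvdnapf": → "xdlejxrbdvanfp" → "fpxdlejxrbdvan" ✓)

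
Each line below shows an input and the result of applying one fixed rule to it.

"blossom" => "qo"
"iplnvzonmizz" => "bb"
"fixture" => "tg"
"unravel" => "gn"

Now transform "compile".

Looking at the pairs, the operation is to shift every letter 2 places forward in the alphabet (wrapping around), then keep only the last 2 characters.
On "compile": the first step gives "eqorkng", and the second then gives "ng".
(Check on "unravel": → "wptcxgn" → "gn" ✓)

ng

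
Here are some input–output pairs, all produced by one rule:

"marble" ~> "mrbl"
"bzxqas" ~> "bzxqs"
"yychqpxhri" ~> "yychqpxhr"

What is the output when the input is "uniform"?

nfrm

What's happening: remove every vowel.
On "uniform" that produces "nfrm".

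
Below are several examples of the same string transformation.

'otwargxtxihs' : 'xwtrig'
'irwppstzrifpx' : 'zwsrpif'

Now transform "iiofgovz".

zoig

What's happening: sort the characters into reverse alphabetical order, then keep every other character starting from the first (positions 1st, 3rd, 5th, ...).
Starting from "iiofgovz": after the first operation, "zvooiigf"; after the second, "zoig".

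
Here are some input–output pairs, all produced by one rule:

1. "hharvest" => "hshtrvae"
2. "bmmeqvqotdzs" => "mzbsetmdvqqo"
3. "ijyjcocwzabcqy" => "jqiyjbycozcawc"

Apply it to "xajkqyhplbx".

axxlkbjhypq

The rule is to swap each adjacent pair of characters (1↔2, 3↔4, ...), then take characters alternately from the front and the back (1st, last, 2nd, 2nd-last, ...).
Doing the same to "xajkqyhplbx": "axxlkbjhypq".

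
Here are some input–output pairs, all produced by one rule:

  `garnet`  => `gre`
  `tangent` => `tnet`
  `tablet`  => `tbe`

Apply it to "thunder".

tudr

What's happening: keep every other character starting from the first (positions 1st, 3rd, 5th, ...).
Applying that to "thunder" gives "tudr".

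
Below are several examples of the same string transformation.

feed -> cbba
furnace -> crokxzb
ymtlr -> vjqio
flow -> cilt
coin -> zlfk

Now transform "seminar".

pbjfkxo

What's happening: shift every letter 3 places backward in the alphabet (wrapping around).
Applying that to "seminar" gives "pbjfkxo".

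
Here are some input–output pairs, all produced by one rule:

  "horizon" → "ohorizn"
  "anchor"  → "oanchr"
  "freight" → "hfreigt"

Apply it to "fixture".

The pattern: move the last character to the front, then swap the first and last characters.
For "fixture", step one produces "efixtur"; step two turns that into "rfixtue".
(Check on "freight": → "tfreigh" → "hfreigt" ✓)

rfixtue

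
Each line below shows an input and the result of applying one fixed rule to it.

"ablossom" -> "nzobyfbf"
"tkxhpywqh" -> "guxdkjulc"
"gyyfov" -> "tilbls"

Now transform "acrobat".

ngpneob

The rule is to take characters alternately from the front and the back (1st, last, 2nd, 2nd-last, ...), then shift every letter 13 places forward in the alphabet (wrapping around) — i.e. ROT13.
Starting from "acrobat": after the first operation, "atcarbo"; after the second, "ngpneob".
(Check on "ablossom": → "ambolsos" → "nzobyfbf" ✓)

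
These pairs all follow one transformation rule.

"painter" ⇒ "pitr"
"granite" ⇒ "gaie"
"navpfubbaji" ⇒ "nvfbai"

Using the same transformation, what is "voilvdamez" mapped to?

Looking at the pairs, the operation is to keep every other character starting from the first (positions 1st, 3rd, 5th, ...).
For "voilvdamez" the result is "vivae".

vivae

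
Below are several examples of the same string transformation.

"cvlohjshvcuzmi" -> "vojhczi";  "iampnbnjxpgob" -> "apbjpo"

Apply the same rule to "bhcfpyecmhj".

hfych

The transformation: keep every other character starting from the second (positions 2nd, 4th, 6th, ...).
Doing the same to "bhcfpyecmhj": "hfych".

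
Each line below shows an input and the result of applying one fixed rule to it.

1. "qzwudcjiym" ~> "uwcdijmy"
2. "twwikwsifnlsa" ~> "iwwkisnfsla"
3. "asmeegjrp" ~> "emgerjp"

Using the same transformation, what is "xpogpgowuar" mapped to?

gogpwoaur

The rule is to swap each adjacent pair of characters (1↔2, 3↔4, ...), then delete the first 2 characters.
Doing the same to "xpogpgowuar": "gogpwoaur".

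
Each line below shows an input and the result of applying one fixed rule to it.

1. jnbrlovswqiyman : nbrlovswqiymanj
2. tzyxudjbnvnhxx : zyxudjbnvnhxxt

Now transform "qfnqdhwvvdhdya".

Looking at the pairs, the operation is to move the first character to the end.
On "qfnqdhwvvdhdya" that produces "fnqdhwvvdhdyaq".

fnqdhwvvdhdyaq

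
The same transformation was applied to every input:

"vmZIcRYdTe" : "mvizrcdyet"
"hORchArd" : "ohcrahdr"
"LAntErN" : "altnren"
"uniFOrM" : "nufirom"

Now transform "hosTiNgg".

ohtsnigg

In each case the input is transformed by: swap each adjacent pair of characters (1↔2, 3↔4, ...), then convert every letter to lowercase.
"hosTiNgg" → "ohTsNigg" → "ohtsnigg".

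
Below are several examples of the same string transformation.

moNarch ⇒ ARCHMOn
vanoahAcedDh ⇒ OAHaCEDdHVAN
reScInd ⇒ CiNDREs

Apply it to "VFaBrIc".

bRiCvfA

Looking at the pairs, the operation is to flip the case of every letter, then move the first 3 characters to the end (rotate left by 3).
For "VFaBrIc", step one produces "vfAbRiC"; step two turns that into "bRiCvfA".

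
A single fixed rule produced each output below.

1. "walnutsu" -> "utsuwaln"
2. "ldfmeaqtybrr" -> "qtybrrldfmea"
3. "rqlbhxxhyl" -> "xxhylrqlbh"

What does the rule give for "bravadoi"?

adoibrav

What's happening: swap the front and back halves of the string.
"bravadoi" → "adoibrav".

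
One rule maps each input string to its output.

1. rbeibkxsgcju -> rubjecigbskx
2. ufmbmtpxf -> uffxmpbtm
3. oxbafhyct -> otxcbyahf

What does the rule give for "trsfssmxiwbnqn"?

Rule — take characters alternately from the front and the back (1st, last, 2nd, 2nd-last, ...).
On "trsfssmxiwbnqn" that produces "tnrqsnfbswsimx".

tnrqsnfbswsimx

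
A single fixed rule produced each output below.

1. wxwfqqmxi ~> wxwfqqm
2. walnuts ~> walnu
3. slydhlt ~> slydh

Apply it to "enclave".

Rule — delete the last 2 characters.
Doing the same to "enclave": "encla".

encla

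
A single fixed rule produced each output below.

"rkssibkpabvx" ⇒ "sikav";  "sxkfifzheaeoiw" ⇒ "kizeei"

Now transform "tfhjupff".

The pattern: delete the first 2 characters, then keep every other character starting from the first (positions 1st, 3rd, 5th, ...).
For "tfhjupff", step one produces "hjupff"; step two turns that into "huf".

huf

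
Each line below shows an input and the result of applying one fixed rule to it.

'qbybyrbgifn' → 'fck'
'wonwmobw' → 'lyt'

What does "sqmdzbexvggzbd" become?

wya

The rule is to shift every letter 3 places backward in the alphabet (wrapping around), then keep only the last 3 characters.
For "sqmdzbexvggzbd", step one produces "pnjawybusddwya"; step two turns that into "wya".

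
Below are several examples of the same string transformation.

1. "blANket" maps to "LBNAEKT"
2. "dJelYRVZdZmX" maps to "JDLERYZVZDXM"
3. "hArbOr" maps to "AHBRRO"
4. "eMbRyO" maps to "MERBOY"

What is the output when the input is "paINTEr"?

APNIETR

In each case the input is transformed by: swap each adjacent pair of characters (1↔2, 3↔4, ...), then convert every letter to uppercase.
Working it through for "paINTEr": intermediate "apNIETr", final "APNIETR".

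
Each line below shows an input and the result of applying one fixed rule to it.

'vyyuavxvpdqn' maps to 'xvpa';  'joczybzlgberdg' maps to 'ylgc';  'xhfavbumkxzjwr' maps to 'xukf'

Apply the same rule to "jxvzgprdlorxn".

In each case the input is transformed by: sort the characters into reverse alphabetical order, then keep one character in every 3, starting at position 3 (positions 3rd, 6th, 9th, ...).
Starting from "jxvzgprdlorxn": after the first operation, "zxxvrrponljgd"; after the second, "xrng".

xrng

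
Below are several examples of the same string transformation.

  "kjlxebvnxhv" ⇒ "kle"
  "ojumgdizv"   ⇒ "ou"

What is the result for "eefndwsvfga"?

The transformation: keep every other character starting from the first (positions 1st, 3rd, 5th, ...), then delete the last 3 characters.
On "eefndwsvfga": the first step gives "efdsfa", and the second then gives "efd".

efd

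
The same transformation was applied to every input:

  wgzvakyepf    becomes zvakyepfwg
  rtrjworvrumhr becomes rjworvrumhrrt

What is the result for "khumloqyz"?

umloqyzkh

Rule — move the first 2 characters to the end (rotate left by 2).
Applying that to "khumloqyz" gives "umloqyzkh".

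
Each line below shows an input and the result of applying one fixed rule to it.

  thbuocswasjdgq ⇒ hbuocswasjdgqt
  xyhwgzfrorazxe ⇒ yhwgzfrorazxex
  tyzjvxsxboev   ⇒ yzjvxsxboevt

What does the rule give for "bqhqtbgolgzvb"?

qhqtbgolgzvbb

The pattern: move the first character to the end.
For "bqhqtbgolgzvb" the result is "qhqtbgolgzvbb".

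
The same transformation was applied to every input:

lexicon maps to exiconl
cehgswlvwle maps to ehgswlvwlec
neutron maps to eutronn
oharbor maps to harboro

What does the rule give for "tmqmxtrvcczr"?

mqmxtrvcczrt

In each case the input is transformed by: move the first character to the end.
For "tmqmxtrvcczr" the result is "mqmxtrvcczrt".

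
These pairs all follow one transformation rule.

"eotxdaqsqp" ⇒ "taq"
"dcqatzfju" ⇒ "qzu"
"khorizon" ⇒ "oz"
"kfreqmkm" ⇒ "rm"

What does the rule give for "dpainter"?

Looking at the pairs, the operation is to keep one character in every 3, starting at position 3 (positions 3rd, 6th, 9th, ...).
"dpainter" → "at".

at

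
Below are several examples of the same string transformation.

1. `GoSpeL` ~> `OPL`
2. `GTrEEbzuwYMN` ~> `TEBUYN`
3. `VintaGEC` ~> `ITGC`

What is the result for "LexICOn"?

Each output is the input with this applied: keep every other character starting from the second (positions 2nd, 4th, 6th, ...), then convert every letter to uppercase.
Starting from "LexICOn": after the first operation, "eIO"; after the second, "EIO".

EIO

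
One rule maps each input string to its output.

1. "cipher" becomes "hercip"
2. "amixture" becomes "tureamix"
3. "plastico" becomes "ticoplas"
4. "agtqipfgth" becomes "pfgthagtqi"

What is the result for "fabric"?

ricfab

The pattern: swap the front and back halves of the string.
"fabric" → "ricfab".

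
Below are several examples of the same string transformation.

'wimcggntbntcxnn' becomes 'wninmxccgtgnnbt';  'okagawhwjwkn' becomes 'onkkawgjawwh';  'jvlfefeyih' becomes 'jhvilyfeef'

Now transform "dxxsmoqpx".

dxxpxqsom

The rule is to take characters alternately from the front and the back (1st, last, 2nd, 2nd-last, ...).
So "dxxsmoqpx" becomes "dxxpxqsom".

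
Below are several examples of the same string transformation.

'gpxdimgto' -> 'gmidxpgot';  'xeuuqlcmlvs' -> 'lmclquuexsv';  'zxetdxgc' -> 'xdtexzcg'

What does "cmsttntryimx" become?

iyrtnttsmcxm

Rule — move the last 2 characters to the front (rotate right by 2), then reverse the string.
Applying both steps to "cmsttntryimx": "mxcmsttntryi", then "iyrtnttsmcxm".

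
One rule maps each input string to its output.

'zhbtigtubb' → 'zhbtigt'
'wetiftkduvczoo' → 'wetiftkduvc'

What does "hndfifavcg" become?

The transformation: delete the last 3 characters.
Doing the same to "hndfifavcg": "hndfifa".

hndfifa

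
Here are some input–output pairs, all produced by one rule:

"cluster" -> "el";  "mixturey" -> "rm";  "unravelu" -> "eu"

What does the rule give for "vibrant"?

ni

The rule is to move the first 3 characters to the end (rotate left by 3), then keep one character in every 3, starting at position 3 (positions 3rd, 6th, 9th, ...).
Applying both steps to "vibrant": "rantvib", then "ni".
(Check on "mixturey": → "tureymix" → "rm" ✓)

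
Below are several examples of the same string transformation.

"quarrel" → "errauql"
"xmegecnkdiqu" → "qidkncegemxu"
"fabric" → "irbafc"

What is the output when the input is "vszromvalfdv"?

The pattern: move the last character to the front, then reverse the string.
On "vszromvalfdv": the first step gives "vvszromvalfd", and the second then gives "dflavmorzsvv".
(Check on "fabric": → "cfabri" → "irbafc" ✓)

dflavmorzsvv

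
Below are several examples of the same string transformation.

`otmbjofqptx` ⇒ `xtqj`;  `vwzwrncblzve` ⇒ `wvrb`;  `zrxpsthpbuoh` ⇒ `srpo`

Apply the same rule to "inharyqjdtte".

In each case the input is transformed by: keep one character in every 3, starting at position 2 (positions 2nd, 5th, 8th, ...), then sort the characters into reverse alphabetical order.
Starting from "inharyqjdtte": after the first operation, "nrjt"; after the second, "trnj".

trnj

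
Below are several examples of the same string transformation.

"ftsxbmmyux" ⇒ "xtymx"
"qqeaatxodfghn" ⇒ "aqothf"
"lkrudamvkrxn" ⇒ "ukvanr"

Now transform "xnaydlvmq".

ynml

Rule — keep every other character starting from the second (positions 2nd, 4th, 6th, ...), then swap each adjacent pair of characters (1↔2, 3↔4, ...).
Starting from "xnaydlvmq": after the first operation, "nylm"; after the second, "ynml".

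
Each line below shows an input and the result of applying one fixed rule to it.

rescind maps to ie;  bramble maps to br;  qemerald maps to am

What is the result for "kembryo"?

Looking at the pairs, the operation is to reverse the string, then keep one character in every 3, starting at position 3 (positions 3rd, 6th, 9th, ...).
For "kembryo" the result is "re".

re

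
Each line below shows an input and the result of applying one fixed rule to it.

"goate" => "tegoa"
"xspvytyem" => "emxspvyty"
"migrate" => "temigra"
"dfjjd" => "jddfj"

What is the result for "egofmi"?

miegof

In each case the input is transformed by: move the last 2 characters to the front (rotate right by 2).
On "egofmi" that produces "miegof".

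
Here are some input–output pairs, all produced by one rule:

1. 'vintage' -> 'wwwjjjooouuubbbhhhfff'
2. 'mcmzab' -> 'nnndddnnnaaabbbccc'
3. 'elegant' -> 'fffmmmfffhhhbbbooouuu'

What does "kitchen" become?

llljjjuuudddiiifffooo

Each output is the input with this applied: repeat every character 3 times, then shift every letter 1 place forward in the alphabet (wrapping around).
For "kitchen" the result is "llljjjuuudddiiifffooo".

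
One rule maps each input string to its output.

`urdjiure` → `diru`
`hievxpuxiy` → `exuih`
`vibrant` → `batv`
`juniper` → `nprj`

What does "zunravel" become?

The pattern: keep every other character starting from the first (positions 1st, 3rd, 5th, ...), then move the first character to the end.
On "zunravel": the first step gives "znae", and the second then gives "naez".

naez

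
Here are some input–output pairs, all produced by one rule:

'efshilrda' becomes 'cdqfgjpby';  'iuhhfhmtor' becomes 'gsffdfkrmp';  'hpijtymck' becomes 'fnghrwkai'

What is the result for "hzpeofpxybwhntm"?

fxncmdnvwzuflrk

The rule is to shift every letter 2 places backward in the alphabet (wrapping around).
Applying that to "hzpeofpxybwhntm" gives "fxncmdnvwzuflrk".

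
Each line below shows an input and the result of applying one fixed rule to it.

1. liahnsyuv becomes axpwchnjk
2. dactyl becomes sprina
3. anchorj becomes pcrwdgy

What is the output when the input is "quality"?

The pattern: shift every letter 11 places backward in the alphabet (wrapping around).
On "quality" that produces "fjpaxin".

fjpaxin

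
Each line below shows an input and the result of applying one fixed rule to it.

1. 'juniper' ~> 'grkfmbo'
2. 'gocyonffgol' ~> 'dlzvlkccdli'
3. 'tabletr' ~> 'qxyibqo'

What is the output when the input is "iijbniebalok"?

The rule is to shift every letter 3 places backward in the alphabet (wrapping around).
So "iijbniebalok" becomes "ffgykfbyxilh".

ffgykfbyxilh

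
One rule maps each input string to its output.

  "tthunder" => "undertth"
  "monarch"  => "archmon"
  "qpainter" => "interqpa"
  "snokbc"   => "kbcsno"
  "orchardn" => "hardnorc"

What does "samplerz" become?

The transformation: move the first 3 characters to the end (rotate left by 3).
So "samplerz" becomes "plerzsam".

plerzsam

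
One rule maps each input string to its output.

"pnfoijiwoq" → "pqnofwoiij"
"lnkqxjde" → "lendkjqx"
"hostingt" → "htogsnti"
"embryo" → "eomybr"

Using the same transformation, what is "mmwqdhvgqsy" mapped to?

mymswqqgdvh

Rule — take characters alternately from the front and the back (1st, last, 2nd, 2nd-last, ...).
For "mmwqdhvgqsy" the result is "mymswqqgdvh".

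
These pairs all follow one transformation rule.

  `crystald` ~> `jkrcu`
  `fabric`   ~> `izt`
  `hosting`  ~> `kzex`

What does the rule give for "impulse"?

The pattern: delete the first 3 characters, then shift every letter 9 places backward in the alphabet (wrapping around).
Starting from "impulse": after the first operation, "ulse"; after the second, "lcjv".

lcjv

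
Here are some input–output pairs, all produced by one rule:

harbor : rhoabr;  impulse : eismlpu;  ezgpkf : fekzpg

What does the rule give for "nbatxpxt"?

Each output is the input with this applied: take characters alternately from the front and the back (1st, last, 2nd, 2nd-last, ...), then swap each adjacent pair of characters (1↔2, 3↔4, ...).
Working it through for "nbatxpxt": intermediate "ntbxaptx", final "tnxbpaxt".

tnxbpaxt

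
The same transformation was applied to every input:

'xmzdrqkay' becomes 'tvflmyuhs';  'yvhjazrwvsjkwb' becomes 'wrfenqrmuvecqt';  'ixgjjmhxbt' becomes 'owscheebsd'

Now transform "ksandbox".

Each output is the input with this applied: shift every letter 5 places backward in the alphabet (wrapping around), then reverse the string.
"ksandbox" → "fnviywjs" → "sjwyivnf".

sjwyivnf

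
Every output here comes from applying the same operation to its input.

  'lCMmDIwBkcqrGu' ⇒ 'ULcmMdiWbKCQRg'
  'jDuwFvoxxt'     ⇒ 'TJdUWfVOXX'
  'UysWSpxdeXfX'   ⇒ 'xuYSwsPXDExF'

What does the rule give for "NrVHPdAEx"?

XnRvhpDae

Each output is the input with this applied: flip the case of every letter, then move the last character to the front.
For "NrVHPdAEx", step one produces "nRvhpDaeX"; step two turns that into "XnRvhpDae".
(Check on "UysWSpxdeXfX": → "uYSwsPXDExFx" → "xuYSwsPXDExF" ✓)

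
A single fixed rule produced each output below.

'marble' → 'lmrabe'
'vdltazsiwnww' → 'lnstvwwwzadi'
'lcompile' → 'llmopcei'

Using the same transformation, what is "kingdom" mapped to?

Each output is the input with this applied: sort the characters into alphabetical order, then move the first 3 characters to the end (rotate left by 3).
"kingdom" → "dgikmno" → "kmnodgi".

kmnodgi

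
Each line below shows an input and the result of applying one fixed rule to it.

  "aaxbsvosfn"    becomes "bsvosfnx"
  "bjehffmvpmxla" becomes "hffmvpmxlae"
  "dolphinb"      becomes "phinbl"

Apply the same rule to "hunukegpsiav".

ukegpsiavn

The rule is to delete the first 2 characters, then move the first character to the end.
For "hunukegpsiav", step one produces "nukegpsiav"; step two turns that into "ukegpsiavn".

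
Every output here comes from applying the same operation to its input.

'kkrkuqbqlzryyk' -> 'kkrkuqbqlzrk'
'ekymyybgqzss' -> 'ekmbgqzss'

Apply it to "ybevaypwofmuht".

bevapwofmuht

Rule — remove every "y".
"ybevaypwofmuht" → "bevapwofmuht".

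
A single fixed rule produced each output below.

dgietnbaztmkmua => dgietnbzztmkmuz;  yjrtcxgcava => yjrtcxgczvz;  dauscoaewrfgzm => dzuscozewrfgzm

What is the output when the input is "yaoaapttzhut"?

The pattern: replace every "a" with "z".
For "yaoaapttzhut" the result is "yzozzpttzhut".

yzozzpttzhut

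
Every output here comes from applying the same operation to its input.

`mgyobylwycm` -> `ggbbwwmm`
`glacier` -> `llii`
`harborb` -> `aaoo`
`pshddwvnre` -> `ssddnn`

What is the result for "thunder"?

hhdd

The pattern: keep one character in every 3, starting at position 2 (positions 2nd, 5th, 8th, ...), then double every character.
For "thunder", step one produces "hd"; step two turns that into "hhdd".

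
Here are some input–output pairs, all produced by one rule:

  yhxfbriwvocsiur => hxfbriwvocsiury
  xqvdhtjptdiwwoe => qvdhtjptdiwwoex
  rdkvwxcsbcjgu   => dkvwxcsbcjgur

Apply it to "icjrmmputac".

The pattern: move the first character to the end.
So "icjrmmputac" becomes "cjrmmputaci".

cjrmmputaci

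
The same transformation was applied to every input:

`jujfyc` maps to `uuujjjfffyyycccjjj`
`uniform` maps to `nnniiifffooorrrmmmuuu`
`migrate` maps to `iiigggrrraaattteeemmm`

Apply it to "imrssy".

mmmrrrssssssyyyiii

The pattern: move the first character to the end, then repeat every character 3 times.
For "imrssy" the result is "mmmrrrssssssyyyiii".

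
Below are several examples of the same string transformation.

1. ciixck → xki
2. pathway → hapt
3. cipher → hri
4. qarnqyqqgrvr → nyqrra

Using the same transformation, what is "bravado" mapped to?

Each output is the input with this applied: move the first 3 characters to the end (rotate left by 3), then keep every other character starting from the first (positions 1st, 3rd, 5th, ...).
Starting from "bravado": after the first operation, "vadobra"; after the second, "vdba".

vdba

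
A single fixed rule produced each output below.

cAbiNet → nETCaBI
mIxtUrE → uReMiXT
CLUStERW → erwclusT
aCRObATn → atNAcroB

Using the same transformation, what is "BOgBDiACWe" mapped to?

cwEboGbdIa

The rule is to flip the case of every letter, then move the last 3 characters to the front (rotate right by 3).
For "BOgBDiACWe", step one produces "boGbdIacwE"; step two turns that into "cwEboGbdIa".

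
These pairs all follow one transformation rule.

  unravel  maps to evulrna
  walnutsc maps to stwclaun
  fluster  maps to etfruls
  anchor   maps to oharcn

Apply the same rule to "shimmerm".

Each output is the input with this applied: move the last 3 characters to the front (rotate right by 3), then swap each adjacent pair of characters (1↔2, 3↔4, ...).
For "shimmerm", step one produces "ermshimm"; step two turns that into "resmihmm".

resmihmm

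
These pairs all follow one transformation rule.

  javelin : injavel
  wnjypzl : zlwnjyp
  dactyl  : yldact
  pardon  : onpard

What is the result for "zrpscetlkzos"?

oszrpscetlkz

Each output is the input with this applied: move the last 2 characters to the front (rotate right by 2).
Applying that to "zrpscetlkzos" gives "oszrpscetlkz".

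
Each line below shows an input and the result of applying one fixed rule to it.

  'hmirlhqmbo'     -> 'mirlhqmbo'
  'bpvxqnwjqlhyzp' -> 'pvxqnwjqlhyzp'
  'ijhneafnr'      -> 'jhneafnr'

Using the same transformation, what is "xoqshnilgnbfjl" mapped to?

The rule is to delete the first character.
On "xoqshnilgnbfjl" that produces "oqshnilgnbfjl".

oqshnilgnbfjl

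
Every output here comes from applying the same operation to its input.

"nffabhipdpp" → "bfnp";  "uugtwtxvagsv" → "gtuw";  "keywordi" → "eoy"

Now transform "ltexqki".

iq

The rule is to sort the characters into alphabetical order, then keep one character in every 3, starting at position 2 (positions 2nd, 5th, 8th, ...).
Applying both steps to "ltexqki": "eiklqtx", then "iq".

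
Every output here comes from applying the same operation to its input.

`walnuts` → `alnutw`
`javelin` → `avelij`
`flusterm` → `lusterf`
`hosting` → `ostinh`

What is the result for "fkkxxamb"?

kkxxamf

What's happening: delete the last character, then move the first character to the end.
So "fkkxxamb" becomes "kkxxamf".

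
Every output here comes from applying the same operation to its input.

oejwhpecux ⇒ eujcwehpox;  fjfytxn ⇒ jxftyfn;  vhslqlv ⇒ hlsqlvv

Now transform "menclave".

evnaclme

The pattern: take characters alternately from the front and the back (1st, last, 2nd, 2nd-last, ...), then move the first 2 characters to the end (rotate left by 2).
On "menclave" that produces "evnaclme".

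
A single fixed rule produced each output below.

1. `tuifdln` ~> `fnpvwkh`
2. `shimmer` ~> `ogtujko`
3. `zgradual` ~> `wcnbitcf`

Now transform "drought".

Looking at the pairs, the operation is to move the last 3 characters to the front (rotate right by 3), then shift every letter 2 places forward in the alphabet (wrapping around).
"drought" → "ijvftqw".

ijvftqw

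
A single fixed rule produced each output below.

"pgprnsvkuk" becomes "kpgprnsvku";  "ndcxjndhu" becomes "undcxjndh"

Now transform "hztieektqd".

Rule — move the last character to the front.
So "hztieektqd" becomes "dhztieektq".

dhztieektq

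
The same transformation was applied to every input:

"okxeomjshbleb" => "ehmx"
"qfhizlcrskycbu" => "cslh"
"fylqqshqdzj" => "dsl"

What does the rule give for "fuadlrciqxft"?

The rule is to keep one character in every 3, starting at position 3 (positions 3rd, 6th, 9th, ...), then reverse the string.
Starting from "fuadlrciqxft": after the first operation, "arqt"; after the second, "tqra".

tqra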